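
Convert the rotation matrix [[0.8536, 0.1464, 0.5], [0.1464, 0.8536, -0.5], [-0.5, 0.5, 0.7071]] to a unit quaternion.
0.9239 + 0.2706i + 0.2706j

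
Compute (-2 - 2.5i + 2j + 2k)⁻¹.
-0.1096 + 0.137i - 0.1096j - 0.1096k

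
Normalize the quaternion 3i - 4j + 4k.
0.4685i - 0.6247j + 0.6247k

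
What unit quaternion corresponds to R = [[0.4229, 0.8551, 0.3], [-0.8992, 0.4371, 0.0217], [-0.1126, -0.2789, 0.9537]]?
0.8387 - 0.0896i + 0.123j - 0.5229k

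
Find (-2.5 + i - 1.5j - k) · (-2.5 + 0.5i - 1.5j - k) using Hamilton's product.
2.5 - 3.75i + 8j + 4.25k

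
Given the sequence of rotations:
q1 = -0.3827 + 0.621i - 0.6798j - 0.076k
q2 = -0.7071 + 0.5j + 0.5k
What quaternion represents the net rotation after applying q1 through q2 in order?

q2 · q1 = 0.6485 - 0.1372i + 0.5998j - 0.4481k
0.6485 - 0.1372i + 0.5998j - 0.4481k


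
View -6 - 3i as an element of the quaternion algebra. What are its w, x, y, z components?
-6 - 3i + 0j + 0k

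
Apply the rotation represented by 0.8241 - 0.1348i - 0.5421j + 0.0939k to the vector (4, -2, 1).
(0.677, -0.568, 4.497)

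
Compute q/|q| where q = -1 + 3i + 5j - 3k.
-0.1508 + 0.4523i + 0.7538j - 0.4523k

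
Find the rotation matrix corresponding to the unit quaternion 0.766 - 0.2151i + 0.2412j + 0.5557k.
[[0.266, -0.9551, 0.1305], [0.7476, 0.2899, 0.5976], [-0.6086, -0.0615, 0.7911]]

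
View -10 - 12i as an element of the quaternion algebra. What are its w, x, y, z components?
-10 - 12i + 0j + 0k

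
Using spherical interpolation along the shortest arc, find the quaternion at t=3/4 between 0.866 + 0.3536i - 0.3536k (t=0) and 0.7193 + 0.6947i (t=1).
0.7762 + 0.6237i - 0.0922k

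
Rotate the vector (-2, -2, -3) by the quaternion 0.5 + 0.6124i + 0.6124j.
(-3.837, -0.163, 1.5)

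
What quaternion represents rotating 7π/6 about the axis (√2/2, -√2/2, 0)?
-0.2588 + 0.683i - 0.683j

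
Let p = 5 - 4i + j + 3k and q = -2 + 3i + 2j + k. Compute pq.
-3 + 18i + 21j - 12k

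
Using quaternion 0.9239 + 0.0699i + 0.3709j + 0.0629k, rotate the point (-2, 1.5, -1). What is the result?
(-2.225, 1.22, 0.902)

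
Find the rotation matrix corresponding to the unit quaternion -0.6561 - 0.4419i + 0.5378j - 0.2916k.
[[0.2515, -0.8579, -0.448], [-0.0927, 0.4394, -0.8935], [0.9634, 0.2662, 0.031]]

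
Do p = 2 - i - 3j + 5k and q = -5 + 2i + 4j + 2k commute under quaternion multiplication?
No: pq = -6 - 17i + 35j - 19k ≠ -6 + 35i + 11j - 23k = qp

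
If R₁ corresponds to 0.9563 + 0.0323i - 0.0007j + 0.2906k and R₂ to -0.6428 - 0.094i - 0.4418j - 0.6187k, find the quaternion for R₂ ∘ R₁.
-0.4322 - 0.2395i - 0.4147j - 0.7641k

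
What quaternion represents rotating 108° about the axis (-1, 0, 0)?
0.5878 - 0.809i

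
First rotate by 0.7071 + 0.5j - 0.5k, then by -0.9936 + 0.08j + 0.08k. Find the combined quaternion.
-0.7026 - 0.08i - 0.4402j + 0.5534k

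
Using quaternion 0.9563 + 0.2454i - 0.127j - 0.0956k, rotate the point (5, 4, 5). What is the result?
(3.78, -0.006, 7.191)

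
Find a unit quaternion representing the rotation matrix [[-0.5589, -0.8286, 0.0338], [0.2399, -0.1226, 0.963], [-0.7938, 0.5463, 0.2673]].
0.3827 - 0.2722i + 0.5406j + 0.698k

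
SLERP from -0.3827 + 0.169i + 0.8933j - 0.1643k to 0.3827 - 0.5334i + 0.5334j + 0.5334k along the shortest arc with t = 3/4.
0.204 - 0.4124i + 0.7854j + 0.414k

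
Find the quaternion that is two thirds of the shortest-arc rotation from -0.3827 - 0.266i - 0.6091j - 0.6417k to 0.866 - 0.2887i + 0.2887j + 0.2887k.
-0.7698 + 0.1078i - 0.4387j - 0.451k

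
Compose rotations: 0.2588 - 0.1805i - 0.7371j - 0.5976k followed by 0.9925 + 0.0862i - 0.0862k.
0.2209 - 0.2204i - 0.6645j - 0.679k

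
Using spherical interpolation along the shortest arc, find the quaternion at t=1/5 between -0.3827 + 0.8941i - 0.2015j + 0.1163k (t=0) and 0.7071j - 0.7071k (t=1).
-0.3455 + 0.8072i - 0.3747j + 0.2977k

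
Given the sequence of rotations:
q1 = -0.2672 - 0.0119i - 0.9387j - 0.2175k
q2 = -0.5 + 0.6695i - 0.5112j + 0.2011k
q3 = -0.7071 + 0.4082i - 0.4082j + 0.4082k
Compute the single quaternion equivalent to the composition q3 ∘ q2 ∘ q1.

q2 · q1 = -0.2946 + 0.127i + 0.7492j - 0.5795k
q3 · q2 · q1 = 0.6988 - 0.2793i - 0.1211j + 0.6472k
0.6988 - 0.2793i - 0.1211j + 0.6472k


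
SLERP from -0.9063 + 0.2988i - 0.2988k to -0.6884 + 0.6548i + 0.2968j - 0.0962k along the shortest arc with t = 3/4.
-0.7664 + 0.581i + 0.2278j - 0.1523k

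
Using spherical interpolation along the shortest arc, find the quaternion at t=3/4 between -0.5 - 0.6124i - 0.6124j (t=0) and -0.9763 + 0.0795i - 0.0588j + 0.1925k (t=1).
-0.952 - 0.1197i - 0.2331j + 0.158k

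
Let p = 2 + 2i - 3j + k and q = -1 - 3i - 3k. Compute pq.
7 + i + 6j - 16k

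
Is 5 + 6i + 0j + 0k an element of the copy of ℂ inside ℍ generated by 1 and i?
Yes. The quaternion 5 + 6i has j- and k-coefficients y = z = 0, so it lies in the complex subalgebra spanned by 1 and i.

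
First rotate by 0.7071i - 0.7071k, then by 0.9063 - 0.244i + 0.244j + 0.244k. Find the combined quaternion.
0.3451 + 0.4683i - 0.8134k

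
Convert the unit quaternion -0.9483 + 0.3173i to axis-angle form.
axis = (1, 0, 0), θ = 323°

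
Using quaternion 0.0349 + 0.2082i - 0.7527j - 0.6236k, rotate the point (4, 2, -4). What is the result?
(-2.934, -4.854, 1.957)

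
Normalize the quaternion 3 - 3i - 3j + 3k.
0.5 - 0.5i - 0.5j + 0.5k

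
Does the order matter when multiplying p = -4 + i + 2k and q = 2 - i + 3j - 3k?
Yes: pq = -1 - 11j + 19k ≠ -1 + 12i - 13j + 13k = qp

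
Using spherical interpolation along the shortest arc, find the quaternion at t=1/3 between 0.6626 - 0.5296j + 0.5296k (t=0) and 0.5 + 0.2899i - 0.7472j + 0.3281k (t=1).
0.6219 + 0.0996i - 0.6165j + 0.4725k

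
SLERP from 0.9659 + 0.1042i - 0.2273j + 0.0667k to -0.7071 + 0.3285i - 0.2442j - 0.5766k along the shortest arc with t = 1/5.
0.9728 + 0.0128i - 0.1355j + 0.1873k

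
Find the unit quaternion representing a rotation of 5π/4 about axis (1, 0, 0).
-0.3827 + 0.9239i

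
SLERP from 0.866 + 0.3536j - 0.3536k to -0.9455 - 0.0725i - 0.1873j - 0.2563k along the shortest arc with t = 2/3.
0.964 + 0.0503i + 0.2557j + 0.0522k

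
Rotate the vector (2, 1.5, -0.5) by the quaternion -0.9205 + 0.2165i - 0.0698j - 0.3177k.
(0.659, 1.944, -1.512)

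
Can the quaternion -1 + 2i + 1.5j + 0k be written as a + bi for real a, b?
No. The quaternion -1 + 2i + 1.5j has j-coefficient y = 1.5 and k-coefficient z = 0, not both zero, so it does not lie in the complex subalgebra spanned by 1 and i.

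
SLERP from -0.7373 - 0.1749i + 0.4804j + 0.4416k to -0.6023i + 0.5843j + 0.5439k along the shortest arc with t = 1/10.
-0.6815 - 0.2306i + 0.5109j + 0.4705k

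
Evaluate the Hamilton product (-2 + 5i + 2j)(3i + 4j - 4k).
-23 - 14i + 12j + 22k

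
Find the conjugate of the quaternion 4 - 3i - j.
4 + 3i + j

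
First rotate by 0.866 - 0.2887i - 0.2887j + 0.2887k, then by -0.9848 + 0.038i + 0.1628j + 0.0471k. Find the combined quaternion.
-0.8085 + 0.3778i + 0.4007j - 0.2075k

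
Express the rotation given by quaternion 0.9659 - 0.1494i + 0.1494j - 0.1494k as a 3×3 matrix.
[[0.9107, 0.244, 0.3333], [-0.3333, 0.9107, 0.244], [-0.244, -0.3333, 0.9107]]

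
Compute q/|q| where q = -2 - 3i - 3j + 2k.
-0.3922 - 0.5883i - 0.5883j + 0.3922k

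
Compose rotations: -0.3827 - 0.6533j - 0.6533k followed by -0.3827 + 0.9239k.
0.75 + 0.6036i + 0.25j - 0.1036k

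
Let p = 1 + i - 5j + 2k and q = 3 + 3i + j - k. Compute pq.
7 + 9i - 7j + 21k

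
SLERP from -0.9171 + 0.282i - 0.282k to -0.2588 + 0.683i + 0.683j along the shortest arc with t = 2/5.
-0.7602 + 0.5248i + 0.3294j - 0.1954k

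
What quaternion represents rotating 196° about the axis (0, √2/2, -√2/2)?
-0.1392 + 0.7002j - 0.7002k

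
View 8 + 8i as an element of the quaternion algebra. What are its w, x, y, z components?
8 + 8i + 0j + 0k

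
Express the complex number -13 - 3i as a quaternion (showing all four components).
-13 - 3i + 0j + 0k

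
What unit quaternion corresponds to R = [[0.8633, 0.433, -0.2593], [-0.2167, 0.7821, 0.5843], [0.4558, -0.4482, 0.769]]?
0.9239 - 0.2794i - 0.1935j - 0.1758k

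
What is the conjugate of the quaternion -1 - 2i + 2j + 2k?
-1 + 2i - 2j - 2k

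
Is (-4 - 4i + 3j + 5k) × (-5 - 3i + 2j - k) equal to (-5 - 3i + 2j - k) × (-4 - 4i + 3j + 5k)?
No: pq = 7 + 19i - 42j - 20k ≠ 7 + 45i - 4j - 22k = qp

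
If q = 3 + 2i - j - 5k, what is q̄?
3 - 2i + j + 5k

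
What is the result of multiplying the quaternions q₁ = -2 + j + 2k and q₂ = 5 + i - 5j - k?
-3 + 7i + 17j + 11k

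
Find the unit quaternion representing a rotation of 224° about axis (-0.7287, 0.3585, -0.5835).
-0.3746 - 0.6756i + 0.3324j - 0.541k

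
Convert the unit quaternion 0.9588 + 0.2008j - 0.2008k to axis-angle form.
axis = (0, √2/2, -√2/2), θ = 33°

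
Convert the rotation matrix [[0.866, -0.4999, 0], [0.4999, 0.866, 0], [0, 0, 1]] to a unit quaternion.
0.9659 + 0.2588k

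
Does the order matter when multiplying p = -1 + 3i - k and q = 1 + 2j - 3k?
Yes: pq = -4 + 5i + 7j + 8k ≠ -4 + i - 11j - 4k = qp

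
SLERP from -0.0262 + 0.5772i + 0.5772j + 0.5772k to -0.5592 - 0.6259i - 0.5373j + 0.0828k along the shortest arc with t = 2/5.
0.2353 + 0.6628i + 0.6228j + 0.3427k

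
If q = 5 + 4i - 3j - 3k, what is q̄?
5 - 4i + 3j + 3k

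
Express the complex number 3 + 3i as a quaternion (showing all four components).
3 + 3i + 0j + 0k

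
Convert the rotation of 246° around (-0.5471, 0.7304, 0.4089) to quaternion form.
-0.5446 - 0.4588i + 0.6126j + 0.3429k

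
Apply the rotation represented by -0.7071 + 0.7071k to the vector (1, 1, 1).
(1, -1, 1)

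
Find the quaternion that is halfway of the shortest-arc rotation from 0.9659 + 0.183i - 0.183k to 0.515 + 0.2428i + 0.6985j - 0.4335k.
0.8224 + 0.2365i + 0.3879j - 0.3424k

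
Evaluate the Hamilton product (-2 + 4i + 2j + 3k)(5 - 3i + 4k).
-10 + 34i - 15j + 13k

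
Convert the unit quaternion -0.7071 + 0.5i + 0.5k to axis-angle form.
axis = (√2/2, 0, √2/2), θ = 3π/2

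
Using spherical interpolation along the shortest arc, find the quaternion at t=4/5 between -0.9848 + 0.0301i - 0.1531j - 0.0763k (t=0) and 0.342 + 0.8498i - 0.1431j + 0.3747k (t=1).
-0.5595 - 0.7453i + 0.087j - 0.352k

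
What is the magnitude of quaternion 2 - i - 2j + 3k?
√18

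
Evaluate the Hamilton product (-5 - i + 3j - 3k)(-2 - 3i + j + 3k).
13 + 29i + j - k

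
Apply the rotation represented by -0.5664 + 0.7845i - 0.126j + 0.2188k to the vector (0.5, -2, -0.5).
(0.093, 0.014, 2.119)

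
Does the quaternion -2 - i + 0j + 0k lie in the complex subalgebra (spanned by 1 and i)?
Yes. The quaternion -2 - i has j- and k-coefficients y = z = 0, so it lies in the complex subalgebra spanned by 1 and i.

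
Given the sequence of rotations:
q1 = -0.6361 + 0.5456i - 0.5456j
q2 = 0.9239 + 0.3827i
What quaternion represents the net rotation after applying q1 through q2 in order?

q2 · q1 = -0.7965 + 0.2606i - 0.5041j - 0.2088k
-0.7965 + 0.2606i - 0.5041j - 0.2088k


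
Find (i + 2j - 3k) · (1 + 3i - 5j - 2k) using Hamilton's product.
1 - 18i - 5j - 14k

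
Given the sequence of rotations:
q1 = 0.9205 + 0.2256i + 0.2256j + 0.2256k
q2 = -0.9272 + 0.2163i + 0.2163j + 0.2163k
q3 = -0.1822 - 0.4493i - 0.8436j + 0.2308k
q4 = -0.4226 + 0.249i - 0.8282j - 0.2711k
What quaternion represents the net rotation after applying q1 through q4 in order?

q2 · q1 = -0.9999 - 0.0101i - 0.0101j - 0.0101k
q3 · q2 · q1 = 0.1715 + 0.4619i + 0.8385j - 0.2329k
q4 · q3 · q2 · q1 = 0.4438 + 0.2677i - 0.5636j + 0.6433k
0.4438 + 0.2677i - 0.5636j + 0.6433k


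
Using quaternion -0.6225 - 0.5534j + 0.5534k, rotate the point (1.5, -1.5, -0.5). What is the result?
(-1.715, -1.308, -0.308)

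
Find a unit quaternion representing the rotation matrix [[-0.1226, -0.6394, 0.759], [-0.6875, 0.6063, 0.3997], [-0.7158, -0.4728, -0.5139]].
0.4924 - 0.443i + 0.7488j - 0.0244k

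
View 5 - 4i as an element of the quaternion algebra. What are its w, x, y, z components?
5 - 4i + 0j + 0k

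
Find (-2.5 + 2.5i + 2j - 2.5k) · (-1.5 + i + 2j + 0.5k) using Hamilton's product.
-1.5 - 0.25i - 11.75j + 5.5k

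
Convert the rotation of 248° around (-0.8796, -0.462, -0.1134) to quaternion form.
-0.5592 - 0.7292i - 0.383j - 0.094k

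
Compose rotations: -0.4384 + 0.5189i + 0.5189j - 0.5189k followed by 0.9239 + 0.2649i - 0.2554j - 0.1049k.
-0.4644 + 0.5502i + 0.6744j - 0.1634k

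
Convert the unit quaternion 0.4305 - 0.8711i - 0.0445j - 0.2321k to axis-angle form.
axis = (-0.9651, -0.0493, -0.2571), θ = 129°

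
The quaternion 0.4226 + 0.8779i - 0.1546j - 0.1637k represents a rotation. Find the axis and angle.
axis = (0.9686, -0.1706, -0.1806), θ = 130°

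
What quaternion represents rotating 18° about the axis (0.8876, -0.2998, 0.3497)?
0.9877 + 0.1389i - 0.0469j + 0.0547k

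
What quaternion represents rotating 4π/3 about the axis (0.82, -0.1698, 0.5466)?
-0.5 + 0.7101i - 0.1471j + 0.4734k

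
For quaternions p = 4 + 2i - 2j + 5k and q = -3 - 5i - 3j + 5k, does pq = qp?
No: pq = -33 - 21i - 41j - 11k ≠ -33 - 31i + 29j + 21k = qp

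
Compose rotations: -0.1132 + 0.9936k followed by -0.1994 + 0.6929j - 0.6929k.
0.711 + 0.6885i - 0.0784j - 0.1197k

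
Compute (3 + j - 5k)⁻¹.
0.0857 - 0.0286j + 0.1429k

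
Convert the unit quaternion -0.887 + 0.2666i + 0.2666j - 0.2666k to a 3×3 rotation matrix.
[[0.7157, -0.3308, -0.6151], [0.6151, 0.7157, 0.3308], [0.3308, -0.6151, 0.7157]]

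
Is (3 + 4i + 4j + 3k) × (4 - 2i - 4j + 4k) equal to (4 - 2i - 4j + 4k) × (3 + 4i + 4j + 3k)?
No: pq = 24 + 38i - 18j + 16k ≠ 24 - 18i + 26j + 32k = qp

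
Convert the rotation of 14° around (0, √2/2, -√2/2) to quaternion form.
0.9925 + 0.0862j - 0.0862k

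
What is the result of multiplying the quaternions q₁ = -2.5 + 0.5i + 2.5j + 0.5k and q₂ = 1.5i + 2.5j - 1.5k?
-6.25 - 8.75i - 4.75j + 1.25k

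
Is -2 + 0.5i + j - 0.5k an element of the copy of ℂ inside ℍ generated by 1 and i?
No. The quaternion -2 + 0.5i + j - 0.5k has j-coefficient y = 1 and k-coefficient z = -0.5, not both zero, so it does not lie in the complex subalgebra spanned by 1 and i.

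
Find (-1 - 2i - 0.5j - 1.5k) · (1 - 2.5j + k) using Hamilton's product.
-0.75 - 6.25i + 4j + 2.5k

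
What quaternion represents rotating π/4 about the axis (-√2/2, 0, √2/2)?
0.9239 - 0.2706i + 0.2706k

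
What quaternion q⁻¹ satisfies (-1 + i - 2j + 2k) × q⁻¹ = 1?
-0.1 - 0.1i + 0.2j - 0.2k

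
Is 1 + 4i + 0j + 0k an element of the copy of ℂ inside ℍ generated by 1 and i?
Yes. The quaternion 1 + 4i has j- and k-coefficients y = z = 0, so it lies in the complex subalgebra spanned by 1 and i.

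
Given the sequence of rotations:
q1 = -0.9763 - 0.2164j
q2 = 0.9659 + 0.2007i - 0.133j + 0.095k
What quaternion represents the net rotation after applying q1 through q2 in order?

q2 · q1 = -0.9718 - 0.1754i - 0.0792j - 0.1362k
-0.9718 - 0.1754i - 0.0792j - 0.1362k


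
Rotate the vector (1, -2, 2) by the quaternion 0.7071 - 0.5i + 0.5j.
(2.914, -0.086, 0.707)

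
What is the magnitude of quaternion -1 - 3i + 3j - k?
√20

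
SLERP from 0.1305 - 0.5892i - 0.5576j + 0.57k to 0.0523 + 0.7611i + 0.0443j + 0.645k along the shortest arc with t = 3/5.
0.0322 - 0.9199i - 0.3456j - 0.1828k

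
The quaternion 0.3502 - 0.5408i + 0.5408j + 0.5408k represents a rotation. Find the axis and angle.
axis = (-√3/3, √3/3, √3/3), θ = 139°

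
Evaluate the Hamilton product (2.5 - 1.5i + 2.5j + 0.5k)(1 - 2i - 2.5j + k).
5.25 - 2.75i - 3.25j + 11.75k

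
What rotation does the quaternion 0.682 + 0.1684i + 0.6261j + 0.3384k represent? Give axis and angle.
axis = (0.2303, 0.8561, 0.4627), θ = 94°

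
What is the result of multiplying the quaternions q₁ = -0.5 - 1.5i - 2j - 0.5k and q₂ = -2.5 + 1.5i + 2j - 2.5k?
6.25 + 9i - 0.5j + 2.5k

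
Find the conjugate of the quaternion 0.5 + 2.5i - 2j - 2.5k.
0.5 - 2.5i + 2j + 2.5k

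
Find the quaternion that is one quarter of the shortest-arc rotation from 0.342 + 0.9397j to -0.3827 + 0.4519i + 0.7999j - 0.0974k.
0.1638 + 0.1288i + 0.9777j - 0.0278k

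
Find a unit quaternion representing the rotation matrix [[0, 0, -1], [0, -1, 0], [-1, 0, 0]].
-0.7071i + 0.7071k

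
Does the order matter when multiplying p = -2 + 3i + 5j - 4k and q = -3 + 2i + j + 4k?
Yes: pq = 11 + 11i - 37j - 3k ≠ 11 - 37i + 3j + 11k = qp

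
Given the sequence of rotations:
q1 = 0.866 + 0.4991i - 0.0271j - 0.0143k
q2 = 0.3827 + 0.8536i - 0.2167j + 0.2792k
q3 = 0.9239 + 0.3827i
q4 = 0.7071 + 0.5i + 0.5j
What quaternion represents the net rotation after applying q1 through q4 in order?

q2 · q1 = -0.0965 + 0.9409i - 0.0465j + 0.3213k
q3 · q2 · q1 = -0.4492 + 0.8324i - 0.1659j + 0.2791k
q4 · q3 · q2 · q1 = -0.6509 + 0.5035i - 0.4815j - 0.3018k
-0.6509 + 0.5035i - 0.4815j - 0.3018k


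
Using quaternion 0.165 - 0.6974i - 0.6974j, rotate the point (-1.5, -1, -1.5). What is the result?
(-0.668, -1.832, 1.303)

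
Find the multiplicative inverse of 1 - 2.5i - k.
0.1212 + 0.303i + 0.1212k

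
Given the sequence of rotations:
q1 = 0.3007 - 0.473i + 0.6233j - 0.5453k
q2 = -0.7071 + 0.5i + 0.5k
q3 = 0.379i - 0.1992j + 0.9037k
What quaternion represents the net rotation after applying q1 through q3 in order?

q2 · q1 = 0.2965 + 0.1732i - 0.4046j + 0.8476k
q3 · q2 · q1 = -0.9122 + 0.3092i - 0.2238j + 0.1491k
-0.9122 + 0.3092i - 0.2238j + 0.1491k


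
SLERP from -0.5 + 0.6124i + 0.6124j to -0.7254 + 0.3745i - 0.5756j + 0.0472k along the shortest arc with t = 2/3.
-0.7994 + 0.5691i - 0.1888j + 0.0377k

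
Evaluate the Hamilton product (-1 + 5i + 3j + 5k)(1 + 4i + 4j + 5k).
-58 - 4i - 6j + 8k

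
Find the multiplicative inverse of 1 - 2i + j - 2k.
0.1 + 0.2i - 0.1j + 0.2k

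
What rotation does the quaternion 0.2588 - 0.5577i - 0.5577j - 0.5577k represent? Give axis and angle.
axis = (-√3/3, -√3/3, -√3/3), θ = 5π/6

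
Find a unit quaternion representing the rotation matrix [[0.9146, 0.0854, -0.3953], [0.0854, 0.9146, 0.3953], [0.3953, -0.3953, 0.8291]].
0.9563 - 0.2067i - 0.2067j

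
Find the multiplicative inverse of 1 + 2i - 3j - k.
0.0667 - 0.1333i + 0.2j + 0.0667k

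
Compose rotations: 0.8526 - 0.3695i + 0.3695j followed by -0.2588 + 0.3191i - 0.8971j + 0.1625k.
0.2287 + 0.3076i - 0.9205j - 0.075k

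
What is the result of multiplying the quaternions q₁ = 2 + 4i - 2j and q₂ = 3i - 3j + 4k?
-18 - 2i - 22j + 2k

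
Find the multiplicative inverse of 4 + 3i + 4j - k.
0.0952 - 0.0714i - 0.0952j + 0.0238k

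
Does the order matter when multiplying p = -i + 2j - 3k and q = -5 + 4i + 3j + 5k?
Yes: pq = 13 + 24i - 17j + 4k ≠ 13 - 14i - 3j + 26k = qp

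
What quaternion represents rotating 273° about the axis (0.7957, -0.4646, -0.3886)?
-0.7254 + 0.5477i - 0.3198j - 0.2675k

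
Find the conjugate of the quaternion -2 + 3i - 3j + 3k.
-2 - 3i + 3j - 3k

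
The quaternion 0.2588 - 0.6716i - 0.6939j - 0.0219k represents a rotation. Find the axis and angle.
axis = (-0.6953, -0.7184, -0.0227), θ = 5π/6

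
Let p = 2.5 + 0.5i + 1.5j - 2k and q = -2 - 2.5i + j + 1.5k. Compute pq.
-2.25 - 3i + 3.75j + 12k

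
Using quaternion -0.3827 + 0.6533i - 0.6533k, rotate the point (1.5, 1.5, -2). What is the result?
(1.177, -1.311, -2.323)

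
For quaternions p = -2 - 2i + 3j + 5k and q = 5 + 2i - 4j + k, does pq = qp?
No: pq = 1 + 9i + 35j + 25k ≠ 1 - 37i + 11j + 21k = qp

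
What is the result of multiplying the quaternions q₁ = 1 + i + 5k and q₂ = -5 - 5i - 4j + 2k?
-10 + 10i - 31j - 27k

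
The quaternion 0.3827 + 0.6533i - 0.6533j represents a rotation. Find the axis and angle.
axis = (√2/2, -√2/2, 0), θ = 3π/4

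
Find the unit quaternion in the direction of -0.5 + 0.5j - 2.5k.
-0.1925 + 0.1925j - 0.9623k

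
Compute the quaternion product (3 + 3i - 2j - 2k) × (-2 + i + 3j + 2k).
1 - i + 5j + 21k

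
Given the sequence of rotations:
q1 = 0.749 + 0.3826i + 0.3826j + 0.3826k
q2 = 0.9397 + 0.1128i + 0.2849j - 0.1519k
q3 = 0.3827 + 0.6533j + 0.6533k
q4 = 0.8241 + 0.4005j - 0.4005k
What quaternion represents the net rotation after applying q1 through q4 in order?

q2 · q1 = 0.6098 + 0.6111i + 0.4716j + 0.1799k
q3 · q2 · q1 = -0.1923 + 0.0433i + 0.9781j + 0.068k
q4 · q3 · q2 · q1 = -0.523 + 0.4546i + 0.7117j + 0.1157k
-0.523 + 0.4546i + 0.7117j + 0.1157k


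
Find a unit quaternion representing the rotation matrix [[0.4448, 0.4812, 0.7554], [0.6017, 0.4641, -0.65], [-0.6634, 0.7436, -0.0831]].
0.6756 + 0.5157i + 0.525j + 0.0446k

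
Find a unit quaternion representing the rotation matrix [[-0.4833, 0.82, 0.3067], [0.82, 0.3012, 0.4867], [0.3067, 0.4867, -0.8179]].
0.5083i + 0.8066j + 0.3017k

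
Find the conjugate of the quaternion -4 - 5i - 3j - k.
-4 + 5i + 3j + k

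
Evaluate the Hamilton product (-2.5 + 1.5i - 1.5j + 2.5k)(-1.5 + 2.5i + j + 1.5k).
-2.25 - 13.25i + 3.75j - 2.25k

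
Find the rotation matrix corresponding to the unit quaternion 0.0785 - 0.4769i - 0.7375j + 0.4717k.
[[-0.5328, 0.6294, -0.5657], [0.7775, 0.1001, -0.6209], [-0.3341, -0.7706, -0.5427]]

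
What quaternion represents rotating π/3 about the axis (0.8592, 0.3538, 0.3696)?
0.866 + 0.4296i + 0.1769j + 0.1848k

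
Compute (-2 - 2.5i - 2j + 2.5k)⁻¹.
-0.0976 + 0.122i + 0.0976j - 0.122k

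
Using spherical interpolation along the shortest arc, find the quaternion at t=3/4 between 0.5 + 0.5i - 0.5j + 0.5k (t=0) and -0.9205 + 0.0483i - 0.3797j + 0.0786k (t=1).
0.9733 + 0.1286i + 0.1603j + 0.1022k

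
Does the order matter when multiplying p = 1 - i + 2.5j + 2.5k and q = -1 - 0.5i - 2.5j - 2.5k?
Yes: pq = 11 + 0.5i - 8.75j - 1.25k ≠ 11 + 0.5i - 1.25j - 8.75k = qp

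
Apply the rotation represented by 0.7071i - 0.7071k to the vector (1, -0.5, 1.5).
(-1.5, 0.5, -1)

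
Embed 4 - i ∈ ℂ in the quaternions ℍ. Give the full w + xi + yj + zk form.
4 - i + 0j + 0k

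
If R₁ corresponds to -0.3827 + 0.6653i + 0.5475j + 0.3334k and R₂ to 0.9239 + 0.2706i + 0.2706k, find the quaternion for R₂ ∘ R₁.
-0.6238 + 0.363i + 0.5956j + 0.3526k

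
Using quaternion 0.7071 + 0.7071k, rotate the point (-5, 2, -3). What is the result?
(-2, -5, -3)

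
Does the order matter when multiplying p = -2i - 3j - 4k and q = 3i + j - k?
Yes: pq = 5 + 7i - 14j + 7k ≠ 5 - 7i + 14j - 7k = qp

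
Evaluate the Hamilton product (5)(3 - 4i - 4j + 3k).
15 - 20i - 20j + 15k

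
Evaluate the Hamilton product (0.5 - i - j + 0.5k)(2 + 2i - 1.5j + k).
1 - 1.25i - 0.75j + 5k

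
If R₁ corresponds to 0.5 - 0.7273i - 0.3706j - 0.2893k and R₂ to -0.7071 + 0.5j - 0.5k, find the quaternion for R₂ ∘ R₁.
-0.3129 + 0.1843i + 0.8757j + 0.3182k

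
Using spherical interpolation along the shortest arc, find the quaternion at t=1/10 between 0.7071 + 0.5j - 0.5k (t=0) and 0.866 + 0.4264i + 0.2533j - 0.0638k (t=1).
0.7402 + 0.0462i + 0.4845j - 0.464k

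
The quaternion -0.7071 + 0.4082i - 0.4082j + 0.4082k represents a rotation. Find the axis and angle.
axis = (√3/3, -√3/3, √3/3), θ = 3π/2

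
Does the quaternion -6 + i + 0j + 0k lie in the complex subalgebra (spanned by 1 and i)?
Yes. The quaternion -6 + i has j- and k-coefficients y = z = 0, so it lies in the complex subalgebra spanned by 1 and i.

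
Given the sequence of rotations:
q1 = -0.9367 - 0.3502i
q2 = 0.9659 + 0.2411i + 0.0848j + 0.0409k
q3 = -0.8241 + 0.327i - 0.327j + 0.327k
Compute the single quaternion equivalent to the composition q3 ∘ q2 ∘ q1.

q2 · q1 = -0.8203 - 0.5641i - 0.0938j - 0.0086k
q3 · q2 · q1 = 0.8326 + 0.2301i + 0.1639j - 0.4763k
0.8326 + 0.2301i + 0.1639j - 0.4763k


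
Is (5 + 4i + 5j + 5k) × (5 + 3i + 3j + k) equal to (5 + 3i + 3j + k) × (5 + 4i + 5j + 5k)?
No: pq = -7 + 25i + 51j + 27k ≠ -7 + 45i + 29j + 33k = qp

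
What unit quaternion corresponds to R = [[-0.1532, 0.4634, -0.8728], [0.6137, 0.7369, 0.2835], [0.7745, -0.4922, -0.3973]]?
0.5446 - 0.3561i - 0.7562j + 0.069k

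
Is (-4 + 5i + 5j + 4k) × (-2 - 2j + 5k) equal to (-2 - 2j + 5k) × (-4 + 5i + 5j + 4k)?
No: pq = -2 + 23i - 27j - 38k ≠ -2 - 43i + 23j - 18k = qp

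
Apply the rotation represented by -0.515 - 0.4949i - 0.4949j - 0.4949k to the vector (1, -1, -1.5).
(-1.459, 1.009, -1.05)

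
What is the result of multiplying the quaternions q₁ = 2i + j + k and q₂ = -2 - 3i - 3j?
9 - i - 5j - 5k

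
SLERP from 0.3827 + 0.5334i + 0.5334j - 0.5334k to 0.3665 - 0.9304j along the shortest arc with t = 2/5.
0.0892 + 0.3781i + 0.8403j - 0.3781k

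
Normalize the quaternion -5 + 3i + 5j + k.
-0.6455 + 0.3873i + 0.6455j + 0.1291k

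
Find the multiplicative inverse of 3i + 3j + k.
-0.1579i - 0.1579j - 0.0526k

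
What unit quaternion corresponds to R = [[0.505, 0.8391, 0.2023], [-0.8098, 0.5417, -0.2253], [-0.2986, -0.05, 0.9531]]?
0.866 + 0.0506i + 0.1446j - 0.476k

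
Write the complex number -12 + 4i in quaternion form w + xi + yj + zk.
-12 + 4i + 0j + 0k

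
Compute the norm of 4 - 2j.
√20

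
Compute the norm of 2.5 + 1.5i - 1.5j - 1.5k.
√13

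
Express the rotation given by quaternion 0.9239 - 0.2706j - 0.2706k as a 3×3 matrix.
[[0.7071, 0.5, -0.5], [-0.5, 0.8536, 0.1464], [0.5, 0.1464, 0.8536]]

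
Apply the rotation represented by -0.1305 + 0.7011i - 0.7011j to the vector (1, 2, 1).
(-1.766, -0.766, -1.515)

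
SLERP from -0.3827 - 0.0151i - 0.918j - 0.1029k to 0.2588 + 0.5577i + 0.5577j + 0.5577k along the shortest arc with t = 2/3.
-0.3258 - 0.4026i - 0.7366j - 0.4351k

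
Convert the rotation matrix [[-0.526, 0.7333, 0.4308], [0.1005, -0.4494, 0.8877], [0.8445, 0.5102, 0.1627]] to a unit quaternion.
-0.2164 + 0.4361i + 0.478j + 0.7311k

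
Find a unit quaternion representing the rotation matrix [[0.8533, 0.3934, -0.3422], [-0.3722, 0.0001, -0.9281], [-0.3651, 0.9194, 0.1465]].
0.7071 + 0.6532i + 0.0081j - 0.2707k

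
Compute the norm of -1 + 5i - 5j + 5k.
√76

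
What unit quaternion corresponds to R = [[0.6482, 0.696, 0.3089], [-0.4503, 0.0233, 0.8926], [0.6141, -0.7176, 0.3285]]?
0.7071 - 0.5693i - 0.1079j - 0.4053k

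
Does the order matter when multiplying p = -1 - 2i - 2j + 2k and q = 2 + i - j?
Yes: pq = -2 - 3i - j + 8k ≠ -2 - 7i - 5j = qp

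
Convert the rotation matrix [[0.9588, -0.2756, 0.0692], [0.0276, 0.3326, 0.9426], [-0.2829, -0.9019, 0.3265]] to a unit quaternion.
0.809 - 0.57i + 0.1088j + 0.0937k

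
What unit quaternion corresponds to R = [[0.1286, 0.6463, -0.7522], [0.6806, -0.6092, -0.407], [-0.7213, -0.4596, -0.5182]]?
-0.0175 + 0.751i + 0.4417j - 0.4905k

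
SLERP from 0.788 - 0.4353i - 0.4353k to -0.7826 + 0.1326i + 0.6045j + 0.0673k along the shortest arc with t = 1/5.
0.8287 - 0.3914i - 0.1339j - 0.3769k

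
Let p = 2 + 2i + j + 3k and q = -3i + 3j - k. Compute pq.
6 - 16i - j + 7k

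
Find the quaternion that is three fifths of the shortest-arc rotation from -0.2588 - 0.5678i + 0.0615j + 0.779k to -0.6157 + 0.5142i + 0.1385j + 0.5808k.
-0.5704 + 0.0825i + 0.13j + 0.8068k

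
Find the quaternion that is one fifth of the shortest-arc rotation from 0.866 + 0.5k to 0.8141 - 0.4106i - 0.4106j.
0.9003 - 0.0909i - 0.0909j + 0.4158k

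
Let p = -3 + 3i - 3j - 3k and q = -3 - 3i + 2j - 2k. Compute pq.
18 + 12i + 18j + 12k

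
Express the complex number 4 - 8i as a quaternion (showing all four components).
4 - 8i + 0j + 0k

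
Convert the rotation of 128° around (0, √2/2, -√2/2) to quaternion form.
0.4384 + 0.6355j - 0.6355k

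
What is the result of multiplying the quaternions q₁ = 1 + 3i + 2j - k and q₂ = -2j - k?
3 - 4i + j - 7k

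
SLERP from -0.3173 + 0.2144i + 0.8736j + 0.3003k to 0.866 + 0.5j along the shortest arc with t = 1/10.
-0.1837 + 0.2073i + 0.9159j + 0.2904k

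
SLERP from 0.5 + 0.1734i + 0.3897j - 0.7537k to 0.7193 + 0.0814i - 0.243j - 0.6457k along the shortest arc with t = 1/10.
0.5353 + 0.1674i + 0.33j - 0.7593k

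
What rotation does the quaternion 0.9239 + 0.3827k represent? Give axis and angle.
axis = (0, 0, 1), θ = π/4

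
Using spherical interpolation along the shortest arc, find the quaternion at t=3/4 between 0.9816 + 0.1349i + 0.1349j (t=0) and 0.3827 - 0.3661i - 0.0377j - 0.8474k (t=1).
0.6418 - 0.267i + 0.0116j - 0.7188k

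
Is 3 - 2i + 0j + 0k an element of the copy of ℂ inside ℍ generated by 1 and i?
Yes. The quaternion 3 - 2i has j- and k-coefficients y = z = 0, so it lies in the complex subalgebra spanned by 1 and i.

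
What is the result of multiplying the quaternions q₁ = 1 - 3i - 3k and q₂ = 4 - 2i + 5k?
13 - 14i + 21j - 7k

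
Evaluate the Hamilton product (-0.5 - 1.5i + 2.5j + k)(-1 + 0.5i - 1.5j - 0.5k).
5.5 + 1.5i - 2j + 0.25k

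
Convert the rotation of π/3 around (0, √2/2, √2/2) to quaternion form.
0.866 + 0.3536j + 0.3536k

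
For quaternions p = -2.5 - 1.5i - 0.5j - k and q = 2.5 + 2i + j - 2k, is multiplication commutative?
No: pq = -4.75 - 6.75i - 8.75j + 2k ≠ -4.75 - 10.75i + 1.25j + 3k = qp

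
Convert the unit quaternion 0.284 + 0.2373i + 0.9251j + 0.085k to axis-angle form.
axis = (0.2475, 0.9648, 0.0887), θ = 147°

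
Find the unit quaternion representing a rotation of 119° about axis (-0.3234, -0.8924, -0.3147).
0.5075 - 0.2787i - 0.7689j - 0.2712k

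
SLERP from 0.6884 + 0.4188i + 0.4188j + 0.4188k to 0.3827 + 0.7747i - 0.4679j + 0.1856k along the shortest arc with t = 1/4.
0.6813 + 0.5785i + 0.2024j + 0.4002k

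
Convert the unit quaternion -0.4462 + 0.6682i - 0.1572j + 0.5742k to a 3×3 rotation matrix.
[[0.2912, 0.3023, 0.9076], [-0.7225, -0.5524, 0.4158], [0.6271, -0.7768, 0.0576]]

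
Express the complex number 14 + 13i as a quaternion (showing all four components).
14 + 13i + 0j + 0k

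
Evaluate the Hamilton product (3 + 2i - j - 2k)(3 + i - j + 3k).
12 + 4i - 14j + 2k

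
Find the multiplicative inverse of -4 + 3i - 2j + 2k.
-0.1212 - 0.0909i + 0.0606j - 0.0606k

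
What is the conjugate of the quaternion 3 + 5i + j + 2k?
3 - 5i - j - 2k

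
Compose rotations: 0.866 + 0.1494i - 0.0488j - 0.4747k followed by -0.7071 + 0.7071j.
-0.5778 - 0.4413i + 0.6469j + 0.23k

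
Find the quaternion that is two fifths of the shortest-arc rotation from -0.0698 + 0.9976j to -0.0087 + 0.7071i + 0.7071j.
-0.0486 + 0.3091i + 0.9498j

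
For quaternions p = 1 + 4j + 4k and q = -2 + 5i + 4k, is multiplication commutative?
No: pq = -18 + 21i + 12j - 24k ≠ -18 - 11i - 28j + 16k = qp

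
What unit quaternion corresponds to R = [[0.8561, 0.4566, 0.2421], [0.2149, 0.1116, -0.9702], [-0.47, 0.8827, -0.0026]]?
0.7009 + 0.6609i + 0.254j - 0.0862k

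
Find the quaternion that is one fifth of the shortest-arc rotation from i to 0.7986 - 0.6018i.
-0.1839 + 0.9829i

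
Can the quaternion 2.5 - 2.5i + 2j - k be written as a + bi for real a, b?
No. The quaternion 2.5 - 2.5i + 2j - k has j-coefficient y = 2 and k-coefficient z = -1, not both zero, so it does not lie in the complex subalgebra spanned by 1 and i.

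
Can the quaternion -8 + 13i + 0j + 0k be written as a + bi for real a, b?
Yes. The quaternion -8 + 13i has j- and k-coefficients y = z = 0, so it lies in the complex subalgebra spanned by 1 and i.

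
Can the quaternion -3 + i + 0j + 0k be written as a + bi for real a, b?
Yes. The quaternion -3 + i has j- and k-coefficients y = z = 0, so it lies in the complex subalgebra spanned by 1 and i.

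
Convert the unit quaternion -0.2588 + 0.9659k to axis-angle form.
axis = (0, 0, 1), θ = 7π/6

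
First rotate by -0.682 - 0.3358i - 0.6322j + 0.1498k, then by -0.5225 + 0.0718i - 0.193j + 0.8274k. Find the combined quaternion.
0.1345 + 0.6207i + 0.1734j - 0.7528k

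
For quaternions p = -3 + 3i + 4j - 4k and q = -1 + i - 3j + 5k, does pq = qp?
No: pq = 32 + 2i - 14j - 24k ≠ 32 - 14i + 24j + 2k = qp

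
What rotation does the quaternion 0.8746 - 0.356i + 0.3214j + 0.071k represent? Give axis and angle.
axis = (-0.7343, 0.6629, 0.1464), θ = 58°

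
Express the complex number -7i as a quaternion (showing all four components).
0 - 7i + 0j + 0k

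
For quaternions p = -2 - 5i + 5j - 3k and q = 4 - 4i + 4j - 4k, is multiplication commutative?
No: pq = -60 - 20i + 4j - 4k ≠ -60 - 4i + 20j - 4k = qp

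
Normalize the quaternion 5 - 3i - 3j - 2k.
0.7293 - 0.4376i - 0.4376j - 0.2917k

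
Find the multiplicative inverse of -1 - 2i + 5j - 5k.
-0.0182 + 0.0364i - 0.0909j + 0.0909k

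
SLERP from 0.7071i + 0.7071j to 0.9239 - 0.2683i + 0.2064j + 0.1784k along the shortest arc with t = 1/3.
-0.4507 + 0.7332i + 0.5017j - 0.087k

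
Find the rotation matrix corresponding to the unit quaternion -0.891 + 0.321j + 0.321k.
[[0.5878, 0.572, -0.572], [-0.572, 0.7939, 0.2061], [0.572, 0.2061, 0.7939]]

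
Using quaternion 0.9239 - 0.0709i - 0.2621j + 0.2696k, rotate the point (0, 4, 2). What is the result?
(-2.889, 3.358, 0.616)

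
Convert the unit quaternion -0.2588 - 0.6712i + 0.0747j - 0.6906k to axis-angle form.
axis = (-0.6949, 0.0773, -0.715), θ = 7π/6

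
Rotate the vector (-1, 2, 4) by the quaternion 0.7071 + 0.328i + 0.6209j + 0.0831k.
(4.095, -0.425, 2.013)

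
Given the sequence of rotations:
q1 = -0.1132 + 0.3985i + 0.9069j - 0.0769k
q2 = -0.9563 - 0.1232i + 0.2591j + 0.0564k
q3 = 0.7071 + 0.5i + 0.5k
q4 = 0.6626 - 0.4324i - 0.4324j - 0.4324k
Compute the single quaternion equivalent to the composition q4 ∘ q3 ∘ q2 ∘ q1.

q2 · q1 = -0.0733 - 0.4382i - 0.8836j - 0.1478k
q3 · q2 · q1 = 0.2412 + 0.0953i - 0.77j - 0.583k
q4 · q3 · q2 · q1 = -0.384 - 0.122i - 0.9078j - 0.1164k
-0.384 - 0.122i - 0.9078j - 0.1164k


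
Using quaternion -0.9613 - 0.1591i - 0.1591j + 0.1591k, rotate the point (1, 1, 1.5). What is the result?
(1.638, 0.109, 1.247)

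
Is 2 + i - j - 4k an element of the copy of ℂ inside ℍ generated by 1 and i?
No. The quaternion 2 + i - j - 4k has j-coefficient y = -1 and k-coefficient z = -4, not both zero, so it does not lie in the complex subalgebra spanned by 1 and i.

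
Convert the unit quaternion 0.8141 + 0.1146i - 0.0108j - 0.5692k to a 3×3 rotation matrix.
[[0.3518, 0.9243, -0.148], [-0.9292, 0.3258, -0.1743], [-0.1129, 0.1989, 0.9735]]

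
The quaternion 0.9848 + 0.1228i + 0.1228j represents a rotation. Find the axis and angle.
axis = (√2/2, √2/2, 0), θ = 20°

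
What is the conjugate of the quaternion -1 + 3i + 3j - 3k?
-1 - 3i - 3j + 3k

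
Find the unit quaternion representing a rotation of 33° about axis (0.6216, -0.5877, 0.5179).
0.9588 + 0.1765i - 0.1669j + 0.1471k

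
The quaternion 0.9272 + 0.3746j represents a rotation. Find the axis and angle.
axis = (0, 1, 0), θ = 44°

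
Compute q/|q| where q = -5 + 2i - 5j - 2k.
-0.6565 + 0.2626i - 0.6565j - 0.2626k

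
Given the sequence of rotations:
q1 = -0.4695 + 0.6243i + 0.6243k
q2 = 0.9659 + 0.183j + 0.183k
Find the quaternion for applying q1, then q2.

q2 · q1 = -0.5677 + 0.7173i + 0.0283j + 0.4028k
-0.5677 + 0.7173i + 0.0283j + 0.4028k


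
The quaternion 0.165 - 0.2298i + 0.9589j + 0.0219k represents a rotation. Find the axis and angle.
axis = (-0.233, 0.9722, 0.0222), θ = 161°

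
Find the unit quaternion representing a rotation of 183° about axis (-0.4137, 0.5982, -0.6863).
-0.0262 - 0.4136i + 0.598j - 0.6861k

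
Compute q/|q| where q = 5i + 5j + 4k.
0.6155i + 0.6155j + 0.4924k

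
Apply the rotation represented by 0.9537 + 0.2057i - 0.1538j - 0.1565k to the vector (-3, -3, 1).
(-3.775, -1.858, -1.14)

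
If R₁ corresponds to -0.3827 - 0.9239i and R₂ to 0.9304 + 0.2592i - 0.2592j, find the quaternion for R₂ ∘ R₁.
-0.1166 - 0.9588i + 0.0992j - 0.2395k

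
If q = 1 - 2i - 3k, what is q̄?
1 + 2i + 3k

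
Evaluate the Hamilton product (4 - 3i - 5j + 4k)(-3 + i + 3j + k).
2 - 4i + 34j - 12k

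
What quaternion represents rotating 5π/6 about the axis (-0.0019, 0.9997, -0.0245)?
0.2588 - 0.0018i + 0.9656j - 0.0237k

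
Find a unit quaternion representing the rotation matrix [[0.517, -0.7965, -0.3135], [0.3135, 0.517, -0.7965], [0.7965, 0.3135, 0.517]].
0.7986 + 0.3475i - 0.3475j + 0.3475k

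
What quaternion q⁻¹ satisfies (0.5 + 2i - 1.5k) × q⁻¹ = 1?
0.0769 - 0.3077i + 0.2308k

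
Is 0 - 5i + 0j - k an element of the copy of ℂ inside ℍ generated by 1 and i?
No. The quaternion -5i - k has j-coefficient y = 0 and k-coefficient z = -1, not both zero, so it does not lie in the complex subalgebra spanned by 1 and i.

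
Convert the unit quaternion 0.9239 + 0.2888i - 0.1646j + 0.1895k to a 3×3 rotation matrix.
[[0.874, -0.4452, -0.1947], [0.2551, 0.7614, -0.596], [0.4136, 0.4713, 0.779]]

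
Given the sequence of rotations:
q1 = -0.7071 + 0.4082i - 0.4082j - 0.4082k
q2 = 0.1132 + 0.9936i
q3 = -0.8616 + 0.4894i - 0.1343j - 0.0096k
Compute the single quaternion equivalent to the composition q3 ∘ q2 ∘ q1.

q2 · q1 = -0.4856 - 0.6564i + 0.3594j - 0.4518k
q3 · q2 · q1 = 0.7836 + 0.392i - 0.017j + 0.4817k
0.7836 + 0.392i - 0.017j + 0.4817k


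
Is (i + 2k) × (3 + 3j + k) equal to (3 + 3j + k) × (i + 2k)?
No: pq = -2 - 3i - j + 9k ≠ -2 + 9i + j + 3k = qp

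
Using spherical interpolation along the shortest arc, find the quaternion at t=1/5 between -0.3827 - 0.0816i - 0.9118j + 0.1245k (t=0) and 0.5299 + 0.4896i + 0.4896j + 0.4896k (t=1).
-0.4426 - 0.1802i - 0.8784j - 0.0069k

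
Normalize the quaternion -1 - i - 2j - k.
-0.378 - 0.378i - 0.7559j - 0.378k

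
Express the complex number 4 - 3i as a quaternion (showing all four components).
4 - 3i + 0j + 0k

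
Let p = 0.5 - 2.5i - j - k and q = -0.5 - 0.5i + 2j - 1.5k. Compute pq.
-1 + 4.5i - 1.75j - 5.75k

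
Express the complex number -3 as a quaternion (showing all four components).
-3 + 0i + 0j + 0k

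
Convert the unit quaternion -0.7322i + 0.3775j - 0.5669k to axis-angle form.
axis = (-0.7322, 0.3775, -0.5669), θ = π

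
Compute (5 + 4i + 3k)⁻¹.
0.1 - 0.08i - 0.06k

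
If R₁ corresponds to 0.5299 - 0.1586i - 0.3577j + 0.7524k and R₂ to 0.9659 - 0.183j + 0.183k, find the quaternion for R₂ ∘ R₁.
0.3087 - 0.2254i - 0.4715j + 0.7947k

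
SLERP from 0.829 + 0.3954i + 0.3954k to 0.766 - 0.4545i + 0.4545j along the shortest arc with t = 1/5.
0.9042 + 0.2306i + 0.1112j + 0.3419k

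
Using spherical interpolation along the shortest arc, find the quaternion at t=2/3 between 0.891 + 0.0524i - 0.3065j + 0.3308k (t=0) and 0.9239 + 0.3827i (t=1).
0.9466 + 0.2813i - 0.1072j + 0.1157k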